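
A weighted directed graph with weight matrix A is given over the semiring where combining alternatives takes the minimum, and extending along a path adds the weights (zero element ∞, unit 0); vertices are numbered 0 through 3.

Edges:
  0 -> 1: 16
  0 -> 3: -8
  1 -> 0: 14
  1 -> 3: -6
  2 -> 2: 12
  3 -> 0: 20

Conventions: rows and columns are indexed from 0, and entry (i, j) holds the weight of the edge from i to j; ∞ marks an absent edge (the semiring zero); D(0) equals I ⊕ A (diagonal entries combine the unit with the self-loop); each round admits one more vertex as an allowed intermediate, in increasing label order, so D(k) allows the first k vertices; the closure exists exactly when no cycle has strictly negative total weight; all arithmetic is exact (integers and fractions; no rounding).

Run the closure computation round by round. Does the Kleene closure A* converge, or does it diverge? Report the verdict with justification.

D(0):
  [0, 16, ∞, -8]
  [14, 0, ∞, -6]
  [∞, ∞, 0, ∞]
  [20, ∞, ∞, 0]
D(1):
  [0, 16, ∞, -8]
  [14, 0, ∞, -6]
  [∞, ∞, 0, ∞]
  [20, 36, ∞, 0]
D(2):
  [0, 16, ∞, -8]
  [14, 0, ∞, -6]
  [∞, ∞, 0, ∞]
  [20, 36, ∞, 0]
D(3):
  [0, 16, ∞, -8]
  [14, 0, ∞, -6]
  [∞, ∞, 0, ∞]
  [20, 36, ∞, 0]
D(4):
  [0, 16, ∞, -8]
  [14, 0, ∞, -6]
  [∞, ∞, 0, ∞]
  [20, 36, ∞, 0]
Key observation: every diagonal entry stays at the unit through all rounds, so no improving cycle exists.
Answer: CONVERGES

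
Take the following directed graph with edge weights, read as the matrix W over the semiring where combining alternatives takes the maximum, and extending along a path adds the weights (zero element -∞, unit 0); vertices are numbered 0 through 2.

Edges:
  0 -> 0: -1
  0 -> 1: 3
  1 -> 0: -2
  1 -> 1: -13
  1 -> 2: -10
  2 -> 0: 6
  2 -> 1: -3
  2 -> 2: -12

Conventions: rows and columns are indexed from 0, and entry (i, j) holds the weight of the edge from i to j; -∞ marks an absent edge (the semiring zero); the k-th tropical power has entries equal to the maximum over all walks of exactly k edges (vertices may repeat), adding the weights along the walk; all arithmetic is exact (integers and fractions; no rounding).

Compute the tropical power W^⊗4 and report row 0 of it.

W^⊗2:
  [1, 2, -7]
  [-3, 1, -22]
  [5, 9, -13]
W^⊗3:
  [0, 4, -8]
  [-1, 0, -9]
  [7, 8, -1]
W^⊗4:
  [2, 3, -6]
  [-2, 2, -10]
  [6, 10, -2]
Answer: row 0 of W^⊗4 = [2, 3, -6]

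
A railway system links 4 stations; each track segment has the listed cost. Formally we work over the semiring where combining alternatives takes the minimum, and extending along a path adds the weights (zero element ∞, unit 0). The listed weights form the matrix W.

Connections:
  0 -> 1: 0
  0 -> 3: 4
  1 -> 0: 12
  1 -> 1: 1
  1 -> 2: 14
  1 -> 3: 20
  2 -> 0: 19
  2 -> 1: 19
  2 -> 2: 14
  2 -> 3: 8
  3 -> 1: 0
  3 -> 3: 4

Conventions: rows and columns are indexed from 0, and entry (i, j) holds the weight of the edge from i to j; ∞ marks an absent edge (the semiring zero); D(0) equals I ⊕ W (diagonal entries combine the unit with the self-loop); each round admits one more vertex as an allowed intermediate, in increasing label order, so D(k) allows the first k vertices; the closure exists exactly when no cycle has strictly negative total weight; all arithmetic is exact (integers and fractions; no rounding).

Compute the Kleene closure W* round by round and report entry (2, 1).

D(0):
  [0, 0, ∞, 4]
  [12, 0, 14, 20]
  [19, 19, 0, 8]
  [∞, 0, ∞, 0]
D(1):
  [0, 0, ∞, 4]
  [12, 0, 14, 16]
  [19, 19, 0, 8]
  [∞, 0, ∞, 0]
D(2):
  [0, 0, 14, 4]
  [12, 0, 14, 16]
  [19, 19, 0, 8]
  [12, 0, 14, 0]
D(3):
  [0, 0, 14, 4]
  [12, 0, 14, 16]
  [19, 19, 0, 8]
  [12, 0, 14, 0]
D(4):
  [0, 0, 14, 4]
  [12, 0, 14, 16]
  [19, 8, 0, 8]
  [12, 0, 14, 0]
Answer: W*[2][1] = 8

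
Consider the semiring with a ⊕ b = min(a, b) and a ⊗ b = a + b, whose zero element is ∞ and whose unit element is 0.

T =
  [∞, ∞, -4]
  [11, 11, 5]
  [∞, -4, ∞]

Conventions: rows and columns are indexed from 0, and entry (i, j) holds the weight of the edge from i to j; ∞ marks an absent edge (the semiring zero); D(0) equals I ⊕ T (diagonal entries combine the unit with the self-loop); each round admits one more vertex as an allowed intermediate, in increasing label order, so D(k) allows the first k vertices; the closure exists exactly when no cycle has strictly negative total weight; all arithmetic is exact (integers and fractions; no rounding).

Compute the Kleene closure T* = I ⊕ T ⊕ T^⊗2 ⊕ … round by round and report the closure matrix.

D(0):
  [0, ∞, -4]
  [11, 0, 5]
  [∞, -4, 0]
D(1):
  [0, ∞, -4]
  [11, 0, 5]
  [∞, -4, 0]
D(2):
  [0, ∞, -4]
  [11, 0, 5]
  [7, -4, 0]
D(3):
  [0, -8, -4]
  [11, 0, 5]
  [7, -4, 0]
Answer: T* = [[0, -8, -4], [11, 0, 5], [7, -4, 0]]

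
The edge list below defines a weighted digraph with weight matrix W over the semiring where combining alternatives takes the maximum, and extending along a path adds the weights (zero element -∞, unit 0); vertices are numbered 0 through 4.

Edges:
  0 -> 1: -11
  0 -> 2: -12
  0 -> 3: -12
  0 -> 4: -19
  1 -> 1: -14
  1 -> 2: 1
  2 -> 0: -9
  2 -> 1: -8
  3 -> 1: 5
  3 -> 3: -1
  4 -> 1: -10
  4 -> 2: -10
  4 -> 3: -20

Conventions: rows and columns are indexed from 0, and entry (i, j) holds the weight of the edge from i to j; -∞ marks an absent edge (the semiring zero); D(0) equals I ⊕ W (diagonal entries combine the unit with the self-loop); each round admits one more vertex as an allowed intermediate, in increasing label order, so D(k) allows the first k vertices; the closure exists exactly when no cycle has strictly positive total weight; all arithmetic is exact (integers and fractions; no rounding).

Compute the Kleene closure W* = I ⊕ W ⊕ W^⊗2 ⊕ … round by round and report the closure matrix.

D(0):
  [0, -11, -12, -12, -19]
  [-∞, 0, 1, -∞, -∞]
  [-9, -8, 0, -∞, -∞]
  [-∞, 5, -∞, 0, -∞]
  [-∞, -10, -10, -20, 0]
D(1):
  [0, -11, -12, -12, -19]
  [-∞, 0, 1, -∞, -∞]
  [-9, -8, 0, -21, -28]
  [-∞, 5, -∞, 0, -∞]
  [-∞, -10, -10, -20, 0]
D(2):
  [0, -11, -10, -12, -19]
  [-∞, 0, 1, -∞, -∞]
  [-9, -8, 0, -21, -28]
  [-∞, 5, 6, 0, -∞]
  [-∞, -10, -9, -20, 0]
D(3):
  [0, -11, -10, -12, -19]
  [-8, 0, 1, -20, -27]
  [-9, -8, 0, -21, -28]
  [-3, 5, 6, 0, -22]
  [-18, -10, -9, -20, 0]
D(4):
  [0, -7, -6, -12, -19]
  [-8, 0, 1, -20, -27]
  [-9, -8, 0, -21, -28]
  [-3, 5, 6, 0, -22]
  [-18, -10, -9, -20, 0]
D(5):
  [0, -7, -6, -12, -19]
  [-8, 0, 1, -20, -27]
  [-9, -8, 0, -21, -28]
  [-3, 5, 6, 0, -22]
  [-18, -10, -9, -20, 0]
Answer: W* = [[0, -7, -6, -12, -19], [-8, 0, 1, -20, -27], [-9, -8, 0, -21, -28], [-3, 5, 6, 0, -22], [-18, -10, -9, -20, 0]]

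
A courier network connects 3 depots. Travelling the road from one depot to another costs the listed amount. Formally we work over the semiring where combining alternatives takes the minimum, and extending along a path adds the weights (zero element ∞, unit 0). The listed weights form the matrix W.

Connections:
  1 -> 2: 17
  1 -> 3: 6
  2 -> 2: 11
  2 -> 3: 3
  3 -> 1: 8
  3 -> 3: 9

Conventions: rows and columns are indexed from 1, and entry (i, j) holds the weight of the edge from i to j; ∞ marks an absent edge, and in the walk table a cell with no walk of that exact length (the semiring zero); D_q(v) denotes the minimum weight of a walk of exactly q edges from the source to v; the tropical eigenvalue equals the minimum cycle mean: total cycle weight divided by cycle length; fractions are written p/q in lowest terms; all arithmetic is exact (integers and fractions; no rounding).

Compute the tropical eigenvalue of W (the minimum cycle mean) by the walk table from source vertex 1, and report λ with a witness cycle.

q=0: [0, ∞, ∞]
q=1: [∞, 17, 6]
q=2: [14, 28, 15]
q=3: [23, 31, 20]
Optimal cycle mean attained by: cycle 1->3->1, total 6 + 8, length 2.
Answer: λ = 7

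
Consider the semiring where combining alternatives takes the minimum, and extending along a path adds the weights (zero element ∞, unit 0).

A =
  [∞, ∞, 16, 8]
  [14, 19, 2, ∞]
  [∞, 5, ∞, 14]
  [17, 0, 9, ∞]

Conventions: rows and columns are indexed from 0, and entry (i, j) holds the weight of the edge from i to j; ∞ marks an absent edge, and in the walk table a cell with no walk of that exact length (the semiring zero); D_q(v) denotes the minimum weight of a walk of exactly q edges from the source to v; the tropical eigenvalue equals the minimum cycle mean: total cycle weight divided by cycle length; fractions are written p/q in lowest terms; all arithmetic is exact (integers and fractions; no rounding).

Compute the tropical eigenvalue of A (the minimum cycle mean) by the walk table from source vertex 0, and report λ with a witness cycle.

q=0: [0, ∞, ∞, ∞]
q=1: [∞, ∞, 16, 8]
q=2: [25, 8, 17, 30]
q=3: [22, 22, 10, 31]
q=4: [36, 15, 24, 24]
Optimal cycle mean attained by: cycle 1->2->1, total 2 + 5, length 2.
Answer: λ = 7/2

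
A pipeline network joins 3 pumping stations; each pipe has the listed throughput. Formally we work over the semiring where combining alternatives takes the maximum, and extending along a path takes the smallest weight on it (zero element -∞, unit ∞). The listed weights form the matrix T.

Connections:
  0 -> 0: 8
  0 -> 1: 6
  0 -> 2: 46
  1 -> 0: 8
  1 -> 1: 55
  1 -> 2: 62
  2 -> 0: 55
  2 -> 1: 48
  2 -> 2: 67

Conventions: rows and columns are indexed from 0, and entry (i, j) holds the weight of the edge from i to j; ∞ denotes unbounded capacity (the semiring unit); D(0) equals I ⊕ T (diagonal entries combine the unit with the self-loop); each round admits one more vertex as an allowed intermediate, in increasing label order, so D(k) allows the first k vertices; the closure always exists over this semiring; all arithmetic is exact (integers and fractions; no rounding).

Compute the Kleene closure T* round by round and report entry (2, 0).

D(0):
  [∞, 6, 46]
  [8, ∞, 62]
  [55, 48, ∞]
D(1):
  [∞, 6, 46]
  [8, ∞, 62]
  [55, 48, ∞]
D(2):
  [∞, 6, 46]
  [8, ∞, 62]
  [55, 48, ∞]
D(3):
  [∞, 46, 46]
  [55, ∞, 62]
  [55, 48, ∞]
Answer: T*[2][0] = 55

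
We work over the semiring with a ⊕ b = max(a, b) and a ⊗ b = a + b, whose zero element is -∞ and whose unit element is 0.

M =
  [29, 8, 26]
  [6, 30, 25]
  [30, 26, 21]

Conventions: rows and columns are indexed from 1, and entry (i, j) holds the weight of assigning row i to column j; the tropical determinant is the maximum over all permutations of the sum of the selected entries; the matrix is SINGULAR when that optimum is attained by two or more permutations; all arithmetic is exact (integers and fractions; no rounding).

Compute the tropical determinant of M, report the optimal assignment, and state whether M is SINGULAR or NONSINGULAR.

σ = (1, 2, 3): 29 + 30 + 21 = 80
σ = (1, 3, 2): 29 + 25 + 26 = 80
σ = (2, 1, 3): 8 + 6 + 21 = 35
σ = (2, 3, 1): 8 + 25 + 30 = 63
σ = (3, 1, 2): 26 + 6 + 26 = 58
σ = (3, 2, 1): 26 + 30 + 30 = 86
Optimal value attained by: σ = (3, 2, 1).
Answer: det⊕(M) = 86; verdict: NONSINGULAR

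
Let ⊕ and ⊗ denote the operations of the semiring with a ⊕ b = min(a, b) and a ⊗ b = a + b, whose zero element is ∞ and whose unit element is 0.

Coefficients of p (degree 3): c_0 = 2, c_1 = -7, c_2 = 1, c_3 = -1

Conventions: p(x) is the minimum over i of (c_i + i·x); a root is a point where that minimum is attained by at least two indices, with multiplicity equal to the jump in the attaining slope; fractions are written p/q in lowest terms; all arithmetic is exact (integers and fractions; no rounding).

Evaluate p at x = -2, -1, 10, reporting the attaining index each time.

p(-2) = min(2+0·(-2)=2, -7+1·(-2)=-9, 1+2·(-2)=-3, -1+3·(-2)=-7) = -9 (attained by i=1)
p(-1) = min(2+0·(-1)=2, -7+1·(-1)=-8, 1+2·(-1)=-1, -1+3·(-1)=-4) = -8 (attained by i=1)
p(10) = min(2+0·10=2, -7+1·10=3, 1+2·10=21, -1+3·10=29) = 2 (attained by i=0)
Answer: p(-2) = -9; p(-1) = -8; p(10) = 2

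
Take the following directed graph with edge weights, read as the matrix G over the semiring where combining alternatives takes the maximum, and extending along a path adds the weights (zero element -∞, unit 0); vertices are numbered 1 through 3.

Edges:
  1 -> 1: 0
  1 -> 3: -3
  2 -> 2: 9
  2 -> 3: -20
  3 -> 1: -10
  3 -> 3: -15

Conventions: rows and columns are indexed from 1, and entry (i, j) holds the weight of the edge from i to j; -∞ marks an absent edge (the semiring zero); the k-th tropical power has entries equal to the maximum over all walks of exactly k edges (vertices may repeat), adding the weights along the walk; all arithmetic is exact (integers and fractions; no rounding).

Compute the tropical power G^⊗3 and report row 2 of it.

G^⊗2:
  [0, -∞, -3]
  [-30, 18, -11]
  [-10, -∞, -13]
G^⊗3:
  [0, -∞, -3]
  [-21, 27, -2]
  [-10, -∞, -13]
Answer: row 2 of G^⊗3 = [-21, 27, -2]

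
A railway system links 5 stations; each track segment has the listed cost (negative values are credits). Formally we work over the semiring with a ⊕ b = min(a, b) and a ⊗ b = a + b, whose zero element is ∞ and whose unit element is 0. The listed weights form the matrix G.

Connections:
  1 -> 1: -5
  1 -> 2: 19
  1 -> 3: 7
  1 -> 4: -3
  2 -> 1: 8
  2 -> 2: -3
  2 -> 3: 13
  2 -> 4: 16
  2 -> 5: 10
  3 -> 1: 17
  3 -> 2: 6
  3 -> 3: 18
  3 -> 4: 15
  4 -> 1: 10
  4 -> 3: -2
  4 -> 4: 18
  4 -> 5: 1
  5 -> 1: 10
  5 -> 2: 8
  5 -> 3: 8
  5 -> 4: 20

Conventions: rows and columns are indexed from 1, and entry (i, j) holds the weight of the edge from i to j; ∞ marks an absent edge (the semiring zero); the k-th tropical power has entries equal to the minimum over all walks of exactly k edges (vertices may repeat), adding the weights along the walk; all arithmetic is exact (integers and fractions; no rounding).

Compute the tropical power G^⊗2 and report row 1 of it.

G^⊗2:
  [-10, 13, -5, -8, -2]
  [3, -6, 10, 5, 7]
  [12, 3, 13, 14, 16]
  [5, 4, 9, 7, 19]
  [5, 5, 17, 7, 18]
Answer: row 1 of G^⊗2 = [-10, 13, -5, -8, -2]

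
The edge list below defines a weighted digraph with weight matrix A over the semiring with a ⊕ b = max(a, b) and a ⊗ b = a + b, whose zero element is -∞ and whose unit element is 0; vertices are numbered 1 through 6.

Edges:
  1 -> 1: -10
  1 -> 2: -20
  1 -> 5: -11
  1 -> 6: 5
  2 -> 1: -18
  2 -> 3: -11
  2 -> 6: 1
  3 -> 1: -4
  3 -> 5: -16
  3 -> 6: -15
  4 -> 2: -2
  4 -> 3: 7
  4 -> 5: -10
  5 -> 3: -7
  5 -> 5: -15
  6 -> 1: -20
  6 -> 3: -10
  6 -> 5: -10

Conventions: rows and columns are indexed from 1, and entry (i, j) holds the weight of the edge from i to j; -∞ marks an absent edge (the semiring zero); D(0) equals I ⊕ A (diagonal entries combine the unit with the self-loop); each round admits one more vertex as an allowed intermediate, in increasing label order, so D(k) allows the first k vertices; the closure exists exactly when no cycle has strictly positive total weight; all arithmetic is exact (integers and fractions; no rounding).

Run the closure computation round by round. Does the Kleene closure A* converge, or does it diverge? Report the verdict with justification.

D(0):
  [0, -20, -∞, -∞, -11, 5]
  [-18, 0, -11, -∞, -∞, 1]
  [-4, -∞, 0, -∞, -16, -15]
  [-∞, -2, 7, 0, -10, -∞]
  [-∞, -∞, -7, -∞, 0, -∞]
  [-20, -∞, -10, -∞, -10, 0]
D(1):
  [0, -20, -∞, -∞, -11, 5]
  [-18, 0, -11, -∞, -29, 1]
  [-4, -24, 0, -∞, -15, 1]
  [-∞, -2, 7, 0, -10, -∞]
  [-∞, -∞, -7, -∞, 0, -∞]
  [-20, -40, -10, -∞, -10, 0]
D(2):
  [0, -20, -31, -∞, -11, 5]
  [-18, 0, -11, -∞, -29, 1]
  [-4, -24, 0, -∞, -15, 1]
  [-20, -2, 7, 0, -10, -1]
  [-∞, -∞, -7, -∞, 0, -∞]
  [-20, -40, -10, -∞, -10, 0]
D(3):
  [0, -20, -31, -∞, -11, 5]
  [-15, 0, -11, -∞, -26, 1]
  [-4, -24, 0, -∞, -15, 1]
  [3, -2, 7, 0, -8, 8]
  [-11, -31, -7, -∞, 0, -6]
  [-14, -34, -10, -∞, -10, 0]
D(4):
  [0, -20, -31, -∞, -11, 5]
  [-15, 0, -11, -∞, -26, 1]
  [-4, -24, 0, -∞, -15, 1]
  [3, -2, 7, 0, -8, 8]
  [-11, -31, -7, -∞, 0, -6]
  [-14, -34, -10, -∞, -10, 0]
D(5):
  [0, -20, -18, -∞, -11, 5]
  [-15, 0, -11, -∞, -26, 1]
  [-4, -24, 0, -∞, -15, 1]
  [3, -2, 7, 0, -8, 8]
  [-11, -31, -7, -∞, 0, -6]
  [-14, -34, -10, -∞, -10, 0]
D(6):
  [0, -20, -5, -∞, -5, 5]
  [-13, 0, -9, -∞, -9, 1]
  [-4, -24, 0, -∞, -9, 1]
  [3, -2, 7, 0, -2, 8]
  [-11, -31, -7, -∞, 0, -6]
  [-14, -34, -10, -∞, -10, 0]
Key observation: every diagonal entry stays at the unit through all rounds, so no improving cycle exists.
Answer: CONVERGES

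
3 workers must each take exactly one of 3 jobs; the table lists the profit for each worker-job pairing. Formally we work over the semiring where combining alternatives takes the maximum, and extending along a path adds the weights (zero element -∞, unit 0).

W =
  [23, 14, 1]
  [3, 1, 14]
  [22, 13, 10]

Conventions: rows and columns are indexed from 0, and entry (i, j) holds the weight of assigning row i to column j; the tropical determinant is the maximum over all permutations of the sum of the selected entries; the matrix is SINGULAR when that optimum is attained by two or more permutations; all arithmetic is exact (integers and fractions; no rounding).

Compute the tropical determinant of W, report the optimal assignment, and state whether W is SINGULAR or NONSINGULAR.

σ = (0, 1, 2): 23 + 1 + 10 = 34
σ = (0, 2, 1): 23 + 14 + 13 = 50
σ = (1, 0, 2): 14 + 3 + 10 = 27
σ = (1, 2, 0): 14 + 14 + 22 = 50
σ = (2, 0, 1): 1 + 3 + 13 = 17
σ = (2, 1, 0): 1 + 1 + 22 = 24
Optimal value attained by: σ = (0, 2, 1).
Answer: det⊕(W) = 50; verdict: SINGULAR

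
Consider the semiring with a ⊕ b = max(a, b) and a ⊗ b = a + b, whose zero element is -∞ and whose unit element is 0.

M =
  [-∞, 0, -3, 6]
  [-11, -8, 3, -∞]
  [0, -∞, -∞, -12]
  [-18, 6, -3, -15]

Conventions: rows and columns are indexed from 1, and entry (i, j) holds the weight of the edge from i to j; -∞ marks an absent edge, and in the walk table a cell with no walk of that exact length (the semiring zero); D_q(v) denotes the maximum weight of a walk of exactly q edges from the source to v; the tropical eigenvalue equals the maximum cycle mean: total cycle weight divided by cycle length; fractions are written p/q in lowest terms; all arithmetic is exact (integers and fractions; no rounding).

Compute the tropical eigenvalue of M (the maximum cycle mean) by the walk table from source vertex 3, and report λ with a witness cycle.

q=0: [-∞, -∞, 0, -∞]
q=1: [0, -∞, -∞, -12]
q=2: [-30, 0, -3, 6]
q=3: [-3, 12, 3, -9]
q=4: [3, 4, 15, 3]
Optimal cycle mean attained by: cycle 1->4->2->3->1, total 6 + 6 + 3 + 0, length 4.
Answer: λ = 15/4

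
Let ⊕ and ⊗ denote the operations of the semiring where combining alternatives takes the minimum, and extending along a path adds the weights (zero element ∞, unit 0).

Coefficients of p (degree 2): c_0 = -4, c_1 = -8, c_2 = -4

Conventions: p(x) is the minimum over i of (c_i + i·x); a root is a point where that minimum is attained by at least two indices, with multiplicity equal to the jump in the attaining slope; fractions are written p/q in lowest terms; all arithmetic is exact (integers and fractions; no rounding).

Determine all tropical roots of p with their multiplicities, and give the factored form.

hull edge (i=0, c=-4) to (i=1, c=-8): slope -4, span 1
hull edge (i=1, c=-8) to (i=2, c=-4): slope 4, span 1
Factored form: p(x) = -4 ⊗ (x ⊕ (-4)) ⊗ (x ⊕ 4)
Answer: roots = -4 (mult 1), 4 (mult 1)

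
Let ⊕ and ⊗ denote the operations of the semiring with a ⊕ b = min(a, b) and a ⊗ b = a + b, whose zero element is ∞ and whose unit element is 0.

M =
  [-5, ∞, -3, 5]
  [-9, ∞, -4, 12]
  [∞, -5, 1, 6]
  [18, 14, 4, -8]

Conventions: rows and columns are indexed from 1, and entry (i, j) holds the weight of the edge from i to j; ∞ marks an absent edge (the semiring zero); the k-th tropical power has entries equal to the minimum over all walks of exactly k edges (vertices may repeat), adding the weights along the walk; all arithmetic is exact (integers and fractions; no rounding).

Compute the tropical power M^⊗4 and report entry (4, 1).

M^⊗2:
  [-10, -8, -8, -3]
  [-14, -9, -12, -4]
  [-14, -4, -9, -2]
  [5, -1, -4, -16]
M^⊗3:
  [-17, -13, -13, -11]
  [-19, -17, -17, -12]
  [-19, -14, -17, -10]
  [-10, -9, -12, -24]
M^⊗4:
  [-22, -18, -20, -19]
  [-26, -22, -22, -20]
  [-24, -22, -22, -18]
  [-18, -17, -20, -32]
Key observation: the optimum is the walk 4->4->3->2->1, with weight (-8) + 4 + (-5) + (-9) = -18.
Optimal value attained by: walk 4->4->3->2->1.
Answer: (M^⊗4)[4][1] = -18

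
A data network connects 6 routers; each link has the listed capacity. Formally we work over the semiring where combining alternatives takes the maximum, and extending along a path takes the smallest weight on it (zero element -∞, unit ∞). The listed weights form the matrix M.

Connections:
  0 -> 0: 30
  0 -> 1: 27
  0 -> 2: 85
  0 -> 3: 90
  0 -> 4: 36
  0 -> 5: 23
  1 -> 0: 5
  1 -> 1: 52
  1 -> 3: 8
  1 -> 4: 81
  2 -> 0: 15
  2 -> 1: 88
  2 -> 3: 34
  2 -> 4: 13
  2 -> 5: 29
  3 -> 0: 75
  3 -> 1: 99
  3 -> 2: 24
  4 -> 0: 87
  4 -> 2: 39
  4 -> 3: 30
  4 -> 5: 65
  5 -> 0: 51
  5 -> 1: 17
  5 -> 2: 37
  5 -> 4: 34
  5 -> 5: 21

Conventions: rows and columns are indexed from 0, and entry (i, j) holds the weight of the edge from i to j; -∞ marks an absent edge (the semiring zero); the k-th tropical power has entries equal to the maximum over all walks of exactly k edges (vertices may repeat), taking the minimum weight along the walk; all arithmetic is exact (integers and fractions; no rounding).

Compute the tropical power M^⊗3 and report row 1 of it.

M^⊗2:
  [75, 90, 36, 34, 30, 36]
  [81, 52, 39, 30, 52, 65]
  [34, 52, 29, 15, 81, 21]
  [30, 52, 75, 75, 81, 24]
  [51, 39, 85, 87, 36, 29]
  [34, 37, 51, 51, 36, 34]
M^⊗3:
  [36, 52, 75, 75, 81, 30]
  [52, 52, 81, 81, 52, 52]
  [81, 52, 39, 34, 52, 65]
  [81, 75, 39, 34, 52, 65]
  [75, 87, 51, 51, 39, 36]
  [51, 51, 36, 34, 37, 36]
Answer: row 1 of M^⊗3 = [52, 52, 81, 81, 52, 52]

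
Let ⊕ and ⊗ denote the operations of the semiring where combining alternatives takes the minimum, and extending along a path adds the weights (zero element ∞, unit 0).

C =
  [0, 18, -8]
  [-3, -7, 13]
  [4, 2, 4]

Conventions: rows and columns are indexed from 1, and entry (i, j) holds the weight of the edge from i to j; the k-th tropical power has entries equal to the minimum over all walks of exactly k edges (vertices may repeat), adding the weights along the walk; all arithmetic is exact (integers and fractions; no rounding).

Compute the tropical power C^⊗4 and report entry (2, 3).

C^⊗2:
  [-4, -6, -8]
  [-10, -14, -11]
  [-1, -5, -4]
C^⊗3:
  [-9, -13, -12]
  [-17, -21, -18]
  [-8, -12, -9]
C^⊗4:
  [-16, -20, -17]
  [-24, -28, -25]
  [-15, -19, -16]
Key observation: the optimum is the walk 2->2->2->1->3, with weight (-7) + (-7) + (-3) + (-8) = -25.
Optimal value attained by: walk 2->2->2->1->3.
Answer: (C^⊗4)[2][3] = -25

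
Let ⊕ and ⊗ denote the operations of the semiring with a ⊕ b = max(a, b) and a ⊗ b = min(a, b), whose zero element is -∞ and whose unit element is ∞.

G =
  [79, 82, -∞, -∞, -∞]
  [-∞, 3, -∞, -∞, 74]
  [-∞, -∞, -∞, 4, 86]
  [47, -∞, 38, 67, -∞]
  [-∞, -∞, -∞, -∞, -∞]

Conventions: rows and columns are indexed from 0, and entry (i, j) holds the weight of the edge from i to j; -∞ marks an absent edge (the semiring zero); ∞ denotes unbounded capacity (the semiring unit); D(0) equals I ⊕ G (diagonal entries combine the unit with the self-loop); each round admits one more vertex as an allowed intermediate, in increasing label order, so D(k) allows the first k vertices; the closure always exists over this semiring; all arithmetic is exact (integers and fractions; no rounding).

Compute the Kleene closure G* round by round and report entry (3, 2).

D(0):
  [∞, 82, -∞, -∞, -∞]
  [-∞, ∞, -∞, -∞, 74]
  [-∞, -∞, ∞, 4, 86]
  [47, -∞, 38, ∞, -∞]
  [-∞, -∞, -∞, -∞, ∞]
D(1):
  [∞, 82, -∞, -∞, -∞]
  [-∞, ∞, -∞, -∞, 74]
  [-∞, -∞, ∞, 4, 86]
  [47, 47, 38, ∞, -∞]
  [-∞, -∞, -∞, -∞, ∞]
D(2):
  [∞, 82, -∞, -∞, 74]
  [-∞, ∞, -∞, -∞, 74]
  [-∞, -∞, ∞, 4, 86]
  [47, 47, 38, ∞, 47]
  [-∞, -∞, -∞, -∞, ∞]
D(3):
  [∞, 82, -∞, -∞, 74]
  [-∞, ∞, -∞, -∞, 74]
  [-∞, -∞, ∞, 4, 86]
  [47, 47, 38, ∞, 47]
  [-∞, -∞, -∞, -∞, ∞]
D(4):
  [∞, 82, -∞, -∞, 74]
  [-∞, ∞, -∞, -∞, 74]
  [4, 4, ∞, 4, 86]
  [47, 47, 38, ∞, 47]
  [-∞, -∞, -∞, -∞, ∞]
D(5):
  [∞, 82, -∞, -∞, 74]
  [-∞, ∞, -∞, -∞, 74]
  [4, 4, ∞, 4, 86]
  [47, 47, 38, ∞, 47]
  [-∞, -∞, -∞, -∞, ∞]
Answer: G*[3][2] = 38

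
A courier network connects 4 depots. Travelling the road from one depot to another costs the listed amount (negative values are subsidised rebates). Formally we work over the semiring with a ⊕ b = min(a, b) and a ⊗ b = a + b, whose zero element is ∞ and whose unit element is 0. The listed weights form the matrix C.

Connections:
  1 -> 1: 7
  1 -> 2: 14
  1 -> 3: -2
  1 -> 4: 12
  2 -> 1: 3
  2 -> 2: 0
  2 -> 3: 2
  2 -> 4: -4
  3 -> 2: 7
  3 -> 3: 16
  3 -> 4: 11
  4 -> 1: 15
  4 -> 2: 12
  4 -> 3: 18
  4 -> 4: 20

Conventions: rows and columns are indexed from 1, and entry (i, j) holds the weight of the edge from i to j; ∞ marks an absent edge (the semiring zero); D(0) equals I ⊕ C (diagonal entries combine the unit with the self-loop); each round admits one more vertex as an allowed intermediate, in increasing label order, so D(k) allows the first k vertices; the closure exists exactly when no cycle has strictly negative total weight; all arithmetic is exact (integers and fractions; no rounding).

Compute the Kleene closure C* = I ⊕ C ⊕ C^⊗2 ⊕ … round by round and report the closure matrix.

D(0):
  [0, 14, -2, 12]
  [3, 0, 2, -4]
  [∞, 7, 0, 11]
  [15, 12, 18, 0]
D(1):
  [0, 14, -2, 12]
  [3, 0, 1, -4]
  [∞, 7, 0, 11]
  [15, 12, 13, 0]
D(2):
  [0, 14, -2, 10]
  [3, 0, 1, -4]
  [10, 7, 0, 3]
  [15, 12, 13, 0]
D(3):
  [0, 5, -2, 1]
  [3, 0, 1, -4]
  [10, 7, 0, 3]
  [15, 12, 13, 0]
D(4):
  [0, 5, -2, 1]
  [3, 0, 1, -4]
  [10, 7, 0, 3]
  [15, 12, 13, 0]
Answer: C* = [[0, 5, -2, 1], [3, 0, 1, -4], [10, 7, 0, 3], [15, 12, 13, 0]]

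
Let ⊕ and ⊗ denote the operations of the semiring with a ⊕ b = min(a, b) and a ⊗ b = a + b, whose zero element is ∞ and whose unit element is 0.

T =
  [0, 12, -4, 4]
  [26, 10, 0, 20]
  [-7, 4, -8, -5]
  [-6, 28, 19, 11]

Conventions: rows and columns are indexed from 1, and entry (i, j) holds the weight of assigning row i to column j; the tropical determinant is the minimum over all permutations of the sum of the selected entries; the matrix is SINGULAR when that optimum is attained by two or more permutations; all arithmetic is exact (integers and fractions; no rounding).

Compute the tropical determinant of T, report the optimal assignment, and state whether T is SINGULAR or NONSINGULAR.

σ = (1, 2, 3, 4): 0 + 10 + (-8) + 11 = 13
σ = (1, 2, 4, 3): 0 + 10 + (-5) + 19 = 24
σ = (1, 3, 2, 4): 0 + 0 + 4 + 11 = 15
σ = (1, 3, 4, 2): 0 + 0 + (-5) + 28 = 23
σ = (1, 4, 2, 3): 0 + 20 + 4 + 19 = 43
σ = (1, 4, 3, 2): 0 + 20 + (-8) + 28 = 40
σ = (2, 1, 3, 4): 12 + 26 + (-8) + 11 = 41
σ = (2, 1, 4, 3): 12 + 26 + (-5) + 19 = 52
σ = (2, 3, 1, 4): 12 + 0 + (-7) + 11 = 16
σ = (2, 3, 4, 1): 12 + 0 + (-5) + (-6) = 1
σ = (2, 4, 1, 3): 12 + 20 + (-7) + 19 = 44
σ = (2, 4, 3, 1): 12 + 20 + (-8) + (-6) = 18
σ = (3, 1, 2, 4): (-4) + 26 + 4 + 11 = 37
σ = (3, 1, 4, 2): (-4) + 26 + (-5) + 28 = 45
σ = (3, 2, 1, 4): (-4) + 10 + (-7) + 11 = 10
σ = (3, 2, 4, 1): (-4) + 10 + (-5) + (-6) = -5
σ = (3, 4, 1, 2): (-4) + 20 + (-7) + 28 = 37
σ = (3, 4, 2, 1): (-4) + 20 + 4 + (-6) = 14
σ = (4, 1, 2, 3): 4 + 26 + 4 + 19 = 53
σ = (4, 1, 3, 2): 4 + 26 + (-8) + 28 = 50
σ = (4, 2, 1, 3): 4 + 10 + (-7) + 19 = 26
σ = (4, 2, 3, 1): 4 + 10 + (-8) + (-6) = 0
σ = (4, 3, 1, 2): 4 + 0 + (-7) + 28 = 25
σ = (4, 3, 2, 1): 4 + 0 + 4 + (-6) = 2
Optimal value attained by: σ = (3, 2, 4, 1).
Answer: det⊕(T) = -5; verdict: NONSINGULAR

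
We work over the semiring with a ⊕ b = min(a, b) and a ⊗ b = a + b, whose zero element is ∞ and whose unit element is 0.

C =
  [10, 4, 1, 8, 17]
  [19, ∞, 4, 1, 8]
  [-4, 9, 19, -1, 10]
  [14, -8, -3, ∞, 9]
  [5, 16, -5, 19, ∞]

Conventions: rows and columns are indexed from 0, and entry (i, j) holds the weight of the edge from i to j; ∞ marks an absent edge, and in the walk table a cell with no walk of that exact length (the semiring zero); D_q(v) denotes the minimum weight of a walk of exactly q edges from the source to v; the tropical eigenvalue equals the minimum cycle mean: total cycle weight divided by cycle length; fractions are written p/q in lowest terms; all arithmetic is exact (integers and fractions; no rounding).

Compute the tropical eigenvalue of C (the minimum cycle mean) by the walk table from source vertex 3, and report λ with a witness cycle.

q=0: [∞, ∞, ∞, 0, ∞]
q=1: [14, -8, -3, ∞, 9]
q=2: [-7, 6, -4, -7, 0]
q=3: [-8, -15, -10, -5, 2]
q=4: [-14, -13, -11, -14, -7]
q=5: [-15, -22, -17, -12, -5]
Optimal cycle mean attained by: cycle 1->3->1, total 1 + (-8), length 2.
Answer: λ = -7/2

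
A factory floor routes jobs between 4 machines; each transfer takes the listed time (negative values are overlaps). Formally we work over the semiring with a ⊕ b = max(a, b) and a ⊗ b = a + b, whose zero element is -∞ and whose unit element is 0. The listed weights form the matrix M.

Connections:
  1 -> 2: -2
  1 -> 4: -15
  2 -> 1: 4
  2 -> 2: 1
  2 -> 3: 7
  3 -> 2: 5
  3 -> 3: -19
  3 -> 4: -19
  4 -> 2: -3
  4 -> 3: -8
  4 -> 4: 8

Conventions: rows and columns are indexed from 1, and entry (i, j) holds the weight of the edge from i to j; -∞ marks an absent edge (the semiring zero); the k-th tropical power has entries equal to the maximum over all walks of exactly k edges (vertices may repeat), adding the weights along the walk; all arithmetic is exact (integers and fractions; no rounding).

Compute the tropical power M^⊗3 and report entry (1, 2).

M^⊗2:
  [2, -1, 5, -7]
  [5, 12, 8, -11]
  [9, 6, 12, -11]
  [1, 5, 4, 16]
M^⊗3:
  [3, 10, 6, 1]
  [16, 13, 19, -3]
  [10, 17, 13, -3]
  [9, 13, 12, 24]
Key observation: the optimum is the walk 1->2->3->2, with weight (-2) + 7 + 5 = 10.
Optimal value attained by: walk 1->2->3->2.
Answer: (M^⊗3)[1][2] = 10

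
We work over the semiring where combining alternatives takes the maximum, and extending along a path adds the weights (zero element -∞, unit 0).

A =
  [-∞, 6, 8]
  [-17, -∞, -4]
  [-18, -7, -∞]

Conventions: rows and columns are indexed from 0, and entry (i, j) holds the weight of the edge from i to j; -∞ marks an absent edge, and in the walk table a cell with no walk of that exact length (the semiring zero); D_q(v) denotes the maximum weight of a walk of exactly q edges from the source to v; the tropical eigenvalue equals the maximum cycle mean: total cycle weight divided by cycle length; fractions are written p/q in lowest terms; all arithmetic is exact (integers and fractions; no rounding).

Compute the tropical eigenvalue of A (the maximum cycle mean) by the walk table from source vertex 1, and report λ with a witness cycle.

q=0: [-∞, 0, -∞]
q=1: [-17, -∞, -4]
q=2: [-22, -11, -9]
q=3: [-27, -16, -14]
Optimal cycle mean attained by: cycle 0->2->0, total 8 + (-18), length 2.
Answer: λ = -5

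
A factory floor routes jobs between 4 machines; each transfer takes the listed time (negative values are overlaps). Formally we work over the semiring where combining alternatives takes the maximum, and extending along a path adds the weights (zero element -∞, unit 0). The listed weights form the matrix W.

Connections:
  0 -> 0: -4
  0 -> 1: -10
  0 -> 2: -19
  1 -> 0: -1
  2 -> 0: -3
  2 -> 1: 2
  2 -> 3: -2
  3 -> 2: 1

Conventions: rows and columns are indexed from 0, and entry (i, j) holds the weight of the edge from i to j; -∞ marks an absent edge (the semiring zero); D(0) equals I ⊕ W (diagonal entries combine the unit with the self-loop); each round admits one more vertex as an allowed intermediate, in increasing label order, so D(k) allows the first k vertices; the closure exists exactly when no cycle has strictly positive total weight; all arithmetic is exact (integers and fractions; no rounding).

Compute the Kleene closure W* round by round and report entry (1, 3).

D(0):
  [0, -10, -19, -∞]
  [-1, 0, -∞, -∞]
  [-3, 2, 0, -2]
  [-∞, -∞, 1, 0]
D(1):
  [0, -10, -19, -∞]
  [-1, 0, -20, -∞]
  [-3, 2, 0, -2]
  [-∞, -∞, 1, 0]
D(2):
  [0, -10, -19, -∞]
  [-1, 0, -20, -∞]
  [1, 2, 0, -2]
  [-∞, -∞, 1, 0]
D(3):
  [0, -10, -19, -21]
  [-1, 0, -20, -22]
  [1, 2, 0, -2]
  [2, 3, 1, 0]
D(4):
  [0, -10, -19, -21]
  [-1, 0, -20, -22]
  [1, 2, 0, -2]
  [2, 3, 1, 0]
Answer: W*[1][3] = -22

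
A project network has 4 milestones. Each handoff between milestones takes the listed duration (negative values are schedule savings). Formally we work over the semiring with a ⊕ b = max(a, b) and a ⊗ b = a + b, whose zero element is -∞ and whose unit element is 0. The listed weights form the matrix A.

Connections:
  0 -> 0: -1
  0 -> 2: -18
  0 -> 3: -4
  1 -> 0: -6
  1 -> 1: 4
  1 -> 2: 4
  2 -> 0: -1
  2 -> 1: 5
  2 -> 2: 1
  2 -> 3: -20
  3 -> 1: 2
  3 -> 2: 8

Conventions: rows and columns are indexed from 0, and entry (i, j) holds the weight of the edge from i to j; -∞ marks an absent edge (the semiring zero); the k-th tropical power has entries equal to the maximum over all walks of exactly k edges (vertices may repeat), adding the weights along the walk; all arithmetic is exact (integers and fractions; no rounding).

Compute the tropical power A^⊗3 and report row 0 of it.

A^⊗2:
  [-2, -2, 4, -5]
  [3, 9, 8, -10]
  [0, 9, 9, -5]
  [7, 13, 9, -12]
A^⊗3:
  [3, 9, 5, -6]
  [7, 13, 13, -1]
  [8, 14, 13, -4]
  [8, 17, 17, 3]
Answer: row 0 of A^⊗3 = [3, 9, 5, -6]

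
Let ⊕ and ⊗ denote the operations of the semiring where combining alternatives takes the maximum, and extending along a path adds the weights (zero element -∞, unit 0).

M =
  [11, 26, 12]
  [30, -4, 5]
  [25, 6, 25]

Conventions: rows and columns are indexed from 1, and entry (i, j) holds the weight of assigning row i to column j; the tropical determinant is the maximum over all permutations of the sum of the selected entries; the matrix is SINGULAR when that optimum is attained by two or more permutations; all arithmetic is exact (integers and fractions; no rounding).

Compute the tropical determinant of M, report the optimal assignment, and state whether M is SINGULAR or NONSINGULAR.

σ = (1, 2, 3): 11 + (-4) + 25 = 32
σ = (1, 3, 2): 11 + 5 + 6 = 22
σ = (2, 1, 3): 26 + 30 + 25 = 81
σ = (2, 3, 1): 26 + 5 + 25 = 56
σ = (3, 1, 2): 12 + 30 + 6 = 48
σ = (3, 2, 1): 12 + (-4) + 25 = 33
Optimal value attained by: σ = (2, 1, 3).
Answer: det⊕(M) = 81; verdict: NONSINGULAR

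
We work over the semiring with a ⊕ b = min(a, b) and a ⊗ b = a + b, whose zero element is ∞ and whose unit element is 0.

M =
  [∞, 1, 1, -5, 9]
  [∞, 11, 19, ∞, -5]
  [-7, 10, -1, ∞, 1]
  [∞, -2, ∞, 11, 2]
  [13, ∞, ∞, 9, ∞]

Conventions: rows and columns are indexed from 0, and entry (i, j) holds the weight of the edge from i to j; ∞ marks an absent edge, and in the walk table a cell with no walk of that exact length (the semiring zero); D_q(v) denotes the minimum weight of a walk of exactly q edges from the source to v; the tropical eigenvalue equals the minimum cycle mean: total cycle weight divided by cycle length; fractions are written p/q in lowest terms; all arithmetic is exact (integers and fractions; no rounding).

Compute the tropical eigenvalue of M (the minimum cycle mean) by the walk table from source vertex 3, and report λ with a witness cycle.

q=0: [∞, ∞, ∞, 0, ∞]
q=1: [∞, -2, ∞, 11, 2]
q=2: [15, 9, 17, 11, -7]
q=3: [6, 9, 16, 2, 4]
q=4: [9, 0, 7, 1, 4]
q=5: [0, -1, 6, 4, -5]
Optimal cycle mean attained by: cycle 0->2->0, total 1 + (-7), length 2.
Answer: λ = -3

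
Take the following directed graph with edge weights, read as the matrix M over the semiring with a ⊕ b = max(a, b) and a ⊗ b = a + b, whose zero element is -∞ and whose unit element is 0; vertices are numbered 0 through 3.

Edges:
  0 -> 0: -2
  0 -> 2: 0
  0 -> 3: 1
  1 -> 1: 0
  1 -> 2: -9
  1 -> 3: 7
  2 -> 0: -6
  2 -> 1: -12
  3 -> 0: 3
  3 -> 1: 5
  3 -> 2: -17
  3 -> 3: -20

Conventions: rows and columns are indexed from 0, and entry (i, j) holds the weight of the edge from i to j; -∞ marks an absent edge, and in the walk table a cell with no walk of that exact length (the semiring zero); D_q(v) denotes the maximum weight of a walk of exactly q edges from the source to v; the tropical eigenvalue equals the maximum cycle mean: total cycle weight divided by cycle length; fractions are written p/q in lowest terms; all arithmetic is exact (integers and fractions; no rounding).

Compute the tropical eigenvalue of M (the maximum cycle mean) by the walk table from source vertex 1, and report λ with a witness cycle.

q=0: [-∞, 0, -∞, -∞]
q=1: [-∞, 0, -9, 7]
q=2: [10, 12, -9, 7]
q=3: [10, 12, 10, 19]
q=4: [22, 24, 10, 19]
Optimal cycle mean attained by: cycle 1->3->1, total 7 + 5, length 2.
Answer: λ = 6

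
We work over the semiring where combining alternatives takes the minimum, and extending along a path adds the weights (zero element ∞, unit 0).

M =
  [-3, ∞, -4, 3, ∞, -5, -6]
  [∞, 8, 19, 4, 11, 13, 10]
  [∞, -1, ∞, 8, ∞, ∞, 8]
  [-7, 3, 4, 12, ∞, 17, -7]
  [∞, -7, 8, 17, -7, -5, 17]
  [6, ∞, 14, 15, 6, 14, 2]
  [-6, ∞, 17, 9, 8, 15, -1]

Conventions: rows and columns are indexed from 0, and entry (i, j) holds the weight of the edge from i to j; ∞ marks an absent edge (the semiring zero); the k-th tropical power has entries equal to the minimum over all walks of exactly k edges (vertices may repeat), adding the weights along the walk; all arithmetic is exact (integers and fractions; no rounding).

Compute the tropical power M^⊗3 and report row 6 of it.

M^⊗2:
  [-12, -5, -7, 0, 1, -8, -9]
  [-3, 4, 8, 12, 4, 6, -3]
  [1, 7, 12, 3, 10, 12, 1]
  [-13, 3, -11, -4, 1, -12, -13]
  [1, -14, 1, -3, -14, -12, -3]
  [-4, -1, 2, 9, -1, 1, 0]
  [-9, 1, -10, -3, 1, -11, -12]
M^⊗3:
  [-15, -8, -16, -9, -6, -17, -18]
  [-9, -3, -7, 0, -3, -8, -9]
  [-5, 3, -3, 4, 3, -4, -5]
  [-19, -12, -17, -10, -6, -18, -19]
  [-10, -21, -6, -10, -21, -19, -10]
  [-7, -8, -8, -1, -8, -9, -10]
  [-18, -11, -13, -6, -6, -14, -15]
Answer: row 6 of M^⊗3 = [-18, -11, -13, -6, -6, -14, -15]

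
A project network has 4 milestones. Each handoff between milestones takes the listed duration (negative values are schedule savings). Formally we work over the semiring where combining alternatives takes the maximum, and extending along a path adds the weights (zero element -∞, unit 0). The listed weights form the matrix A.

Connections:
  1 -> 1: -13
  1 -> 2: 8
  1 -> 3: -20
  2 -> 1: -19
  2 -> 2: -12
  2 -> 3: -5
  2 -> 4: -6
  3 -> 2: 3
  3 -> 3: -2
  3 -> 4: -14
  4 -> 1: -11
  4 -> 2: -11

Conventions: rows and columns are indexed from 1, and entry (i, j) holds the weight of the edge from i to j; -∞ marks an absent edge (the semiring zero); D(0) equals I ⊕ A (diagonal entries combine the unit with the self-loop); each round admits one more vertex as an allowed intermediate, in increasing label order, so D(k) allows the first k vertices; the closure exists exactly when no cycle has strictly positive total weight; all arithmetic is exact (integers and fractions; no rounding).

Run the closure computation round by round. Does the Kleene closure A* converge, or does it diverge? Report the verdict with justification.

D(0):
  [0, 8, -20, -∞]
  [-19, 0, -5, -6]
  [-∞, 3, 0, -14]
  [-11, -11, -∞, 0]
D(1):
  [0, 8, -20, -∞]
  [-19, 0, -5, -6]
  [-∞, 3, 0, -14]
  [-11, -3, -31, 0]
D(2):
  [0, 8, 3, 2]
  [-19, 0, -5, -6]
  [-16, 3, 0, -3]
  [-11, -3, -8, 0]
D(3):
  [0, 8, 3, 2]
  [-19, 0, -5, -6]
  [-16, 3, 0, -3]
  [-11, -3, -8, 0]
D(4):
  [0, 8, 3, 2]
  [-17, 0, -5, -6]
  [-14, 3, 0, -3]
  [-11, -3, -8, 0]
Key observation: every diagonal entry stays at the unit through all rounds, so no improving cycle exists.
Answer: CONVERGES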